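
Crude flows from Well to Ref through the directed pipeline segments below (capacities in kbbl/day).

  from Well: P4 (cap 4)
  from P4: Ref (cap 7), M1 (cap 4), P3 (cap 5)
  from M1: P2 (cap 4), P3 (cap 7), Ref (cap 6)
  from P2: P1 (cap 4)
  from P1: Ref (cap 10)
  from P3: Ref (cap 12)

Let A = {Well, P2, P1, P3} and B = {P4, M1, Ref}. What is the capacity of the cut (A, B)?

26

Edges leaving {Well, P2, P1, P3}: Well→P4 (4), P1→Ref (10), P3→Ref (12).
Cut capacity = 4 + 10 + 12 = 26.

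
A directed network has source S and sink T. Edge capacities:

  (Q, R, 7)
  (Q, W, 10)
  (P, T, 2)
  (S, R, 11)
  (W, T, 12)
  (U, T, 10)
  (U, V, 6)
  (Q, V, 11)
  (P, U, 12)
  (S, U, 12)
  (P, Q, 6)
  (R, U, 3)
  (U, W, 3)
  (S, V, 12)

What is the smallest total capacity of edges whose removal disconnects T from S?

13

Augment S→U→T: bottleneck 10, flow now 10.
Augment S→U→W→T: bottleneck 2, flow now 12.
Augment S→R→U→W→T: bottleneck 1, flow now 13.
No augmenting path remains; maximum flow = 13.
By max-flow min-cut, the minimum cut capacity equals the max flow.
In the residual graph, reachable from S: {S, R, U, V}.
Min-cut edges: U→W (3), U→T (10); capacity 3 + 10 = 13.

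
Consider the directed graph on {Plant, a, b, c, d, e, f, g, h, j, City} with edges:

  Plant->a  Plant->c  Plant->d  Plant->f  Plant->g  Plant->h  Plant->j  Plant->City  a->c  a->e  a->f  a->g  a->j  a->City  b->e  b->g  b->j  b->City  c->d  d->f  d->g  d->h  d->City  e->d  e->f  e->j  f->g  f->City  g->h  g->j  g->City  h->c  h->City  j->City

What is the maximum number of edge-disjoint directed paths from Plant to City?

7

Assign every edge capacity 1; by Menger, the answer equals the max flow.
Path Plant→City (+1); total 1.
Path Plant→a→City (+1); total 2.
Path Plant→d→City (+1); total 3.
Path Plant→f→City (+1); total 4.
Path Plant→g→City (+1); total 5.
Path Plant→h→City (+1); total 6.
Path Plant→j→City (+1); total 7.
No residual Plant→City path; max flow = 7.
Certifying cut of size 7: {Plant→City, Plant→a, d→City, f→City, g→City, h→City, j→City}.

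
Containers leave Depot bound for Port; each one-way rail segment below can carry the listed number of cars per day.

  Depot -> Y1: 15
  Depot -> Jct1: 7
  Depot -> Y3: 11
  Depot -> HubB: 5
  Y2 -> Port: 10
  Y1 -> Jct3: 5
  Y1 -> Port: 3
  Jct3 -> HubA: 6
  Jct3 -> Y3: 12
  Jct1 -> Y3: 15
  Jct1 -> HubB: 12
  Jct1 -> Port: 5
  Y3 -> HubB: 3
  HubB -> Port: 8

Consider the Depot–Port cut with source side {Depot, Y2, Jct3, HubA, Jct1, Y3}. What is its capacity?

Edges leaving {Depot, Y2, Jct3, HubA, Jct1, Y3}: Depot→Y1 (15), Depot→HubB (5), Y2→Port (10), Jct1→HubB (12), Jct1→Port (5), Y3→HubB (3).
Cut capacity = 15 + 5 + 10 + 12 + 5 + 3 = 50.

50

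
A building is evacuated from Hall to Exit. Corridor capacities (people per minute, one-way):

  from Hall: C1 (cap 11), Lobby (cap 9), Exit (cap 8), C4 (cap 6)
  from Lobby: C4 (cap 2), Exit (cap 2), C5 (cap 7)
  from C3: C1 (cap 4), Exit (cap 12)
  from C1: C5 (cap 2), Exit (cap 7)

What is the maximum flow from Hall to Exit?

Augment Hall→Exit: bottleneck 8, flow now 8.
Augment Hall→Lobby→Exit: bottleneck 2, flow now 10.
Augment Hall→C1→Exit: bottleneck 7, flow now 17.
No augmenting path remains; maximum flow = 17.
In the residual graph, reachable from Hall: {Hall, Lobby, C4, C1, C5}.
Min-cut edges: Hall→Exit (8), Lobby→Exit (2), C1→Exit (7); capacity 8 + 2 + 7 = 17.
This cut is saturated, so no flow can exceed 17.

17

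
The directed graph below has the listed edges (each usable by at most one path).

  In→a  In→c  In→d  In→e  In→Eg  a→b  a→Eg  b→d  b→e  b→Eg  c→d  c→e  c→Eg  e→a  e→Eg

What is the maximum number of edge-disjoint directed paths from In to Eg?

4

Assign every edge capacity 1; by Menger, the answer equals the max flow.
Path In→Eg (+1); total 1.
Path In→a→Eg (+1); total 2.
Path In→c→Eg (+1); total 3.
Path In→e→Eg (+1); total 4.
No residual In→Eg path; max flow = 4.
Certifying cut of size 4: {In→Eg, In→a, In→c, In→e}.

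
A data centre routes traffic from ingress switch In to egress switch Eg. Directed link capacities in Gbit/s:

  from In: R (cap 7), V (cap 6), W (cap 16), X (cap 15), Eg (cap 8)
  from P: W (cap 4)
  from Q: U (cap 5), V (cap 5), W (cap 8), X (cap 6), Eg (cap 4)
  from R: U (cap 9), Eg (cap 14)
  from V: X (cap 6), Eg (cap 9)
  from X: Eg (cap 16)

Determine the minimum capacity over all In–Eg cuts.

36

Augment In→Eg: bottleneck 8, flow now 8.
Augment In→R→Eg: bottleneck 7, flow now 15.
Augment In→V→Eg: bottleneck 6, flow now 21.
Augment In→X→Eg: bottleneck 15, flow now 36.
No augmenting path remains; maximum flow = 36.
By max-flow min-cut, the minimum cut capacity equals the max flow.
In the residual graph, reachable from In: {In, W}.
Min-cut edges: In→R (7), In→V (6), In→X (15), In→Eg (8); capacity 7 + 6 + 15 + 8 = 36.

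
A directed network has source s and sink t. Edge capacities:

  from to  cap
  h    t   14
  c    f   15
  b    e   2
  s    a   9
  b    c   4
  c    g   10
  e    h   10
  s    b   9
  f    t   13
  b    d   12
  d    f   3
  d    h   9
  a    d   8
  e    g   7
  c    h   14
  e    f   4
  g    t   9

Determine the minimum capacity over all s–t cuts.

17

Augment s→a→d→f→t: bottleneck 3, flow now 3.
Augment s→a→d→h→t: bottleneck 5, flow now 8.
Augment s→b→c→f→t: bottleneck 4, flow now 12.
Augment s→b→d→h→t: bottleneck 4, flow now 16.
Augment s→b→e→f→t: bottleneck 1, flow now 17.
No augmenting path remains; maximum flow = 17.
By max-flow min-cut, the minimum cut capacity equals the max flow.
In the residual graph, reachable from s: {s, a}.
Min-cut edges: s→b (9), a→d (8); capacity 9 + 8 = 17.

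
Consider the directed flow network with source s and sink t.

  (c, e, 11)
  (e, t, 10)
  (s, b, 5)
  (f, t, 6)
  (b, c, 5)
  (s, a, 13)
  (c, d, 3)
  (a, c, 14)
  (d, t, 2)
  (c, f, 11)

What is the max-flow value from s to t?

18

Augment s→a→c→d→t: bottleneck 2, flow now 2.
Augment s→a→c→e→t: bottleneck 10, flow now 12.
Augment s→a→c→f→t: bottleneck 1, flow now 13.
Augment s→b→c→f→t: bottleneck 5, flow now 18.
No augmenting path remains; maximum flow = 18.
In the residual graph, reachable from s: {s}.
Min-cut edges: s→a (13), s→b (5); capacity 13 + 5 = 18.
This cut is saturated, so no flow can exceed 18.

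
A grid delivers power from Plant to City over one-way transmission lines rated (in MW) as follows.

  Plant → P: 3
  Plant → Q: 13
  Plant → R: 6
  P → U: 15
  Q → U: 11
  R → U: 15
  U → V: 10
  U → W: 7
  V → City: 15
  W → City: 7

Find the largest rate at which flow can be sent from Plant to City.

Augment Plant→P→U→V→City: bottleneck 3, flow now 3.
Augment Plant→Q→U→V→City: bottleneck 7, flow now 10.
Augment Plant→Q→U→W→City: bottleneck 4, flow now 14.
Augment Plant→R→U→W→City: bottleneck 3, flow now 17.
No augmenting path remains; maximum flow = 17.
In the residual graph, reachable from Plant: {Plant, P, Q, R, U}.
Min-cut edges: U→V (10), U→W (7); capacity 10 + 7 = 17.
This cut is saturated, so no flow can exceed 17.

17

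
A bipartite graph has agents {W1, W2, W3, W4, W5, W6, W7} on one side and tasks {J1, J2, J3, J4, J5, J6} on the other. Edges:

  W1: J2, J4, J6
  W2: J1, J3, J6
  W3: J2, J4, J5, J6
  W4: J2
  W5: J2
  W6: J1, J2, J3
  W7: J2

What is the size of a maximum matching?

Unit-capacity flow: source→left, listed edges, right→sink; max matching = max flow.
Augmenting path W1→J2 (+1); matched 1.
Augmenting path W2→J1 (+1); matched 2.
Augmenting path W3→J4 (+1); matched 3.
Augmenting path W6→J3 (+1); matched 4.
Augmenting path W4→J2→W1→J6 (+1); matched 5.
No augmenting path remains; maximum matching = 5.
König certificate: {W1, W2, W3, W6, J2} is a vertex cover of size 5 (every listed pair touches it), so no matching can be larger.

5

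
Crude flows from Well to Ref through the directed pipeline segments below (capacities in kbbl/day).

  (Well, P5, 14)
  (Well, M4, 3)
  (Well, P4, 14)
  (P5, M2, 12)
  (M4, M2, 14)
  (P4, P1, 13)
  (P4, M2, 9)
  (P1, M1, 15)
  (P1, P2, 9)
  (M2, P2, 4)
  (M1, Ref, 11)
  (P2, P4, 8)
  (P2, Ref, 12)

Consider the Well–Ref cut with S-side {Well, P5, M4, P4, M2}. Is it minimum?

Yes — it is a minimum cut (capacity 17).

Given cut capacity: 13 + 4 = 17.
Augment Well→P5→M2→P2→Ref: bottleneck 4, flow now 4.
Augment Well→P4→P1→M1→Ref: bottleneck 11, flow now 15.
Augment Well→P4→P1→P2→Ref: bottleneck 2, flow now 17.
No augmenting path remains; maximum flow = 17.
Cut capacity 17 equals the max flow, so it is a minimum cut.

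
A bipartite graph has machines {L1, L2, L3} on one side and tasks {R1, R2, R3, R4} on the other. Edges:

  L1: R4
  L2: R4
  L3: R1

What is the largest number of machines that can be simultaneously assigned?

2

Unit-capacity flow: source→left, listed edges, right→sink; max matching = max flow.
Augmenting path L1→R4 (+1); matched 1.
Augmenting path L3→R1 (+1); matched 2.
No augmenting path remains; maximum matching = 2.
König certificate: {L3, R4} is a vertex cover of size 2 (every listed pair touches it), so no matching can be larger.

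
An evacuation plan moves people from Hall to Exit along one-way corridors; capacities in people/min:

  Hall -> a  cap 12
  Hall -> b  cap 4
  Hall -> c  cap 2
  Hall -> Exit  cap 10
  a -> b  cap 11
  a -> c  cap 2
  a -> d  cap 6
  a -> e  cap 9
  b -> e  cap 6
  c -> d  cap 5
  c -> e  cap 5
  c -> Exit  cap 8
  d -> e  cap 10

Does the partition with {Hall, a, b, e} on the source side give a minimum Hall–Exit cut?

No — its capacity is 20, but the minimum cut has capacity 14.

Given cut capacity: 2 + 10 + 2 + 6 = 20.
Augment Hall→Exit: bottleneck 10, flow now 10.
Augment Hall→c→Exit: bottleneck 2, flow now 12.
Augment Hall→a→c→Exit: bottleneck 2, flow now 14.
No augmenting path remains; maximum flow = 14.
In the residual graph, reachable from Hall: {Hall, a, b, d, e}.
Min-cut edges: Hall→c (2), Hall→Exit (10), a→c (2); capacity 2 + 10 + 2 = 14.
Cut capacity 20 exceeds the max flow 14, so it is not minimum.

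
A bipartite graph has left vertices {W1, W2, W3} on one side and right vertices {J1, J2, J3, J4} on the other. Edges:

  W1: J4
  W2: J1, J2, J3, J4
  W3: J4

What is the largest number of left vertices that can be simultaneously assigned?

2

Unit-capacity flow: source→left, listed edges, right→sink; max matching = max flow.
Augmenting path W1→J4 (+1); matched 1.
Augmenting path W2→J1 (+1); matched 2.
No augmenting path remains; maximum matching = 2.
König certificate: {W2, J4} is a vertex cover of size 2 (every listed pair touches it), so no matching can be larger.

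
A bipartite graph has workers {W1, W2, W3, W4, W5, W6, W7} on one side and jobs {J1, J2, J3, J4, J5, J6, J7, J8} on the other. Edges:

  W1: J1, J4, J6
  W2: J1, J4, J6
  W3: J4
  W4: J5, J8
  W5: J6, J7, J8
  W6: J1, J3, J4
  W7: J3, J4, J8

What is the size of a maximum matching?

7

Unit-capacity flow: source→left, listed edges, right→sink; max matching = max flow.
Augmenting path W1→J1 (+1); matched 1.
Augmenting path W2→J4 (+1); matched 2.
Augmenting path W4→J5 (+1); matched 3.
Augmenting path W5→J6 (+1); matched 4.
Augmenting path W6→J3 (+1); matched 5.
Augmenting path W7→J8 (+1); matched 6.
Augmenting path W3→J4→W2→J6→W5→J7 (+1); matched 7.
No augmenting path remains; maximum matching = 7.
König certificate: {W1, W2, W3, W4, W5, W6, W7} is a vertex cover of size 7 (every listed pair touches it), so no matching can be larger.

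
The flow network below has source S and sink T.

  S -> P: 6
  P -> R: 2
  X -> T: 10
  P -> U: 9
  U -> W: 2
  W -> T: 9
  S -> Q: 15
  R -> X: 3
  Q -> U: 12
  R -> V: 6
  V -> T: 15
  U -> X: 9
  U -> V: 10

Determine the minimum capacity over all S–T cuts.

Augment S→P→R→V→T: bottleneck 2, flow now 2.
Augment S→P→U→V→T: bottleneck 4, flow now 6.
Augment S→Q→U→V→T: bottleneck 6, flow now 12.
Augment S→Q→U→W→T: bottleneck 2, flow now 14.
Augment S→Q→U→X→T: bottleneck 4, flow now 18.
No augmenting path remains; maximum flow = 18.
By max-flow min-cut, the minimum cut capacity equals the max flow.
In the residual graph, reachable from S: {S, Q}.
Min-cut edges: S→P (6), Q→U (12); capacity 6 + 12 = 18.

18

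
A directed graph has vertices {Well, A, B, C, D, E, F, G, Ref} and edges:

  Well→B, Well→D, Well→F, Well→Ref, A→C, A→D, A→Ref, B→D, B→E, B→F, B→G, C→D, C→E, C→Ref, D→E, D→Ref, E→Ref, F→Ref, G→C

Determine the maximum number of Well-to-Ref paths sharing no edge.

Assign every edge capacity 1; by Menger, the answer equals the max flow.
Path Well→Ref (+1); total 1.
Path Well→D→Ref (+1); total 2.
Path Well→F→Ref (+1); total 3.
Path Well→B→E→Ref (+1); total 4.
No residual Well→Ref path; max flow = 4.
Certifying cut of size 4: {Well→B, Well→D, Well→F, Well→Ref}.

4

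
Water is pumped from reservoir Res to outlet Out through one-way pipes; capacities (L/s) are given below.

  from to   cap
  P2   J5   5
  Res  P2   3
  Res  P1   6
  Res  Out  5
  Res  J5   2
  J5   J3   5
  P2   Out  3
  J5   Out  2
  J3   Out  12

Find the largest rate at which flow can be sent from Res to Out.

Augment Res→Out: bottleneck 5, flow now 5.
Augment Res→P2→Out: bottleneck 3, flow now 8.
Augment Res→J5→Out: bottleneck 2, flow now 10.
No augmenting path remains; maximum flow = 10.
In the residual graph, reachable from Res: {Res, P1}.
Min-cut edges: Res→P2 (3), Res→J5 (2), Res→Out (5); capacity 3 + 2 + 5 = 10.
This cut is saturated, so no flow can exceed 10.

10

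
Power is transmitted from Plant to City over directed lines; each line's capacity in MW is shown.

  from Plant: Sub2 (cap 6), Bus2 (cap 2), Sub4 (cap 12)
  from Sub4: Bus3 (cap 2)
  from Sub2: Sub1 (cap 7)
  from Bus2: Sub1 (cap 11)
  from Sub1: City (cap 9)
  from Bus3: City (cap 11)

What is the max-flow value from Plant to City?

Augment Plant→Sub4→Bus3→City: bottleneck 2, flow now 2.
Augment Plant→Sub2→Sub1→City: bottleneck 6, flow now 8.
Augment Plant→Bus2→Sub1→City: bottleneck 2, flow now 10.
No augmenting path remains; maximum flow = 10.
In the residual graph, reachable from Plant: {Plant, Sub4}.
Min-cut edges: Plant→Sub2 (6), Plant→Bus2 (2), Sub4→Bus3 (2); capacity 6 + 2 + 2 = 10.
This cut is saturated, so no flow can exceed 10.

10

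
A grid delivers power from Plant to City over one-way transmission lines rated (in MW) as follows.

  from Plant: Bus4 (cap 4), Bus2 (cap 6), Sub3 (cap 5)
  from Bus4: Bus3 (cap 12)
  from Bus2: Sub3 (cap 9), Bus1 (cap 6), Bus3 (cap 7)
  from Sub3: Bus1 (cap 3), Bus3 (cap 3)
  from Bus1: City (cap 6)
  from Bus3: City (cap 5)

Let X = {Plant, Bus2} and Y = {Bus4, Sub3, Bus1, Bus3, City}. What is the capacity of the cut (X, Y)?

31

Edges leaving {Plant, Bus2}: Plant→Bus4 (4), Plant→Sub3 (5), Bus2→Sub3 (9), Bus2→Bus1 (6), Bus2→Bus3 (7).
Cut capacity = 4 + 5 + 9 + 6 + 7 = 31.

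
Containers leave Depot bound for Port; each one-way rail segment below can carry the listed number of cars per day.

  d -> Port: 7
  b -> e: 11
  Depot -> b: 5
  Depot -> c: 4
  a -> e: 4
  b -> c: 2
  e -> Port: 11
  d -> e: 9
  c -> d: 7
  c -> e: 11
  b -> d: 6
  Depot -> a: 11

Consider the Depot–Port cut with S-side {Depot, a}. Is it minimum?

Yes — it is a minimum cut (capacity 13).

Given cut capacity: 5 + 4 + 4 = 13.
Augment Depot→a→e→Port: bottleneck 4, flow now 4.
Augment Depot→b→d→Port: bottleneck 5, flow now 9.
Augment Depot→c→d→Port: bottleneck 2, flow now 11.
Augment Depot→c→e→Port: bottleneck 2, flow now 13.
No augmenting path remains; maximum flow = 13.
Cut capacity 13 equals the max flow, so it is a minimum cut.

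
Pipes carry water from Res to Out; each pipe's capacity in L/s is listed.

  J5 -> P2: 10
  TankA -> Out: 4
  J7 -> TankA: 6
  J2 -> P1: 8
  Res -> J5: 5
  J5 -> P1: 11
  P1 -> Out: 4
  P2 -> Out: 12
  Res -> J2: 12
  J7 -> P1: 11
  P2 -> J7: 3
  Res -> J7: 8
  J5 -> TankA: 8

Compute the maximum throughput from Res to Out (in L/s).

13

Augment Res→J5→P2→Out: bottleneck 5, flow now 5.
Augment Res→J7→TankA→Out: bottleneck 4, flow now 9.
Augment Res→J7→P1→Out: bottleneck 4, flow now 13.
No augmenting path remains; maximum flow = 13.
In the residual graph, reachable from Res: {Res, J7, J2, TankA, P1}.
Min-cut edges: Res→J5 (5), TankA→Out (4), P1→Out (4); capacity 5 + 4 + 4 = 13.
This cut is saturated, so no flow can exceed 13.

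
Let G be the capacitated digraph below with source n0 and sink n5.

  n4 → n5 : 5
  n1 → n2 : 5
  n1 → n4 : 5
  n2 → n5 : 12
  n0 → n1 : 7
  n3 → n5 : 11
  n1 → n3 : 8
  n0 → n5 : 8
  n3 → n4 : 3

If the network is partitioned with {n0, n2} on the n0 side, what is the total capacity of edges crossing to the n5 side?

Edges leaving {n0, n2}: n0→n1 (7), n0→n5 (8), n2→n5 (12).
Cut capacity = 7 + 8 + 12 = 27.

27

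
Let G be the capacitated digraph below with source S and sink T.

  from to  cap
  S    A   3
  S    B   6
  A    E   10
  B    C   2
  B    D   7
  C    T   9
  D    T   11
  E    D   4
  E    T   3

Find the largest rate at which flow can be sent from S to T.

Augment S→A→E→T: bottleneck 3, flow now 3.
Augment S→B→C→T: bottleneck 2, flow now 5.
Augment S→B→D→T: bottleneck 4, flow now 9.
No augmenting path remains; maximum flow = 9.
In the residual graph, reachable from S: {S}.
Min-cut edges: S→A (3), S→B (6); capacity 3 + 6 = 9.
This cut is saturated, so no flow can exceed 9.

9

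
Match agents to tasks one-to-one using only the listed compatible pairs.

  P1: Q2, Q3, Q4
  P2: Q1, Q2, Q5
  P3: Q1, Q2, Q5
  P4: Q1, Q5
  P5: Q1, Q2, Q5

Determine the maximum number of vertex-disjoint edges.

Unit-capacity flow: source→left, listed edges, right→sink; max matching = max flow.
Augmenting path P1→Q2 (+1); matched 1.
Augmenting path P2→Q1 (+1); matched 2.
Augmenting path P3→Q5 (+1); matched 3.
Augmenting path P5→Q2→P1→Q3 (+1); matched 4.
No augmenting path remains; maximum matching = 4.
König certificate: {P1, Q1, Q2, Q5} is a vertex cover of size 4 (every listed pair touches it), so no matching can be larger.

4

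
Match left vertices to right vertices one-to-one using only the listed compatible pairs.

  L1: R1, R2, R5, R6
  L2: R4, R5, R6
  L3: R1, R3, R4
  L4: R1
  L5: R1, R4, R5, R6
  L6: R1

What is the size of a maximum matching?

Unit-capacity flow: source→left, listed edges, right→sink; max matching = max flow.
Augmenting path L1→R1 (+1); matched 1.
Augmenting path L2→R4 (+1); matched 2.
Augmenting path L3→R3 (+1); matched 3.
Augmenting path L5→R5 (+1); matched 4.
Augmenting path L4→R1→L1→R2 (+1); matched 5.
No augmenting path remains; maximum matching = 5.
König certificate: {L1, L2, L3, L5, R1} is a vertex cover of size 5 (every listed pair touches it), so no matching can be larger.

5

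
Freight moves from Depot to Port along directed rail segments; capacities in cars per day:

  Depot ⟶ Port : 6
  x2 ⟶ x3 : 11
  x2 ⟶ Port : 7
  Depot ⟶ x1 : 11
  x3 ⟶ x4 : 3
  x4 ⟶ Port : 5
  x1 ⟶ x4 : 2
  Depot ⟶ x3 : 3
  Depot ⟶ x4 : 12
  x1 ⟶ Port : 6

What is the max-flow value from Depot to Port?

17

Augment Depot→Port: bottleneck 6, flow now 6.
Augment Depot→x1→Port: bottleneck 6, flow now 12.
Augment Depot→x4→Port: bottleneck 5, flow now 17.
No augmenting path remains; maximum flow = 17.
In the residual graph, reachable from Depot: {Depot, x1, x3, x4}.
Min-cut edges: Depot→Port (6), x1→Port (6), x4→Port (5); capacity 6 + 6 + 5 = 17.
This cut is saturated, so no flow can exceed 17.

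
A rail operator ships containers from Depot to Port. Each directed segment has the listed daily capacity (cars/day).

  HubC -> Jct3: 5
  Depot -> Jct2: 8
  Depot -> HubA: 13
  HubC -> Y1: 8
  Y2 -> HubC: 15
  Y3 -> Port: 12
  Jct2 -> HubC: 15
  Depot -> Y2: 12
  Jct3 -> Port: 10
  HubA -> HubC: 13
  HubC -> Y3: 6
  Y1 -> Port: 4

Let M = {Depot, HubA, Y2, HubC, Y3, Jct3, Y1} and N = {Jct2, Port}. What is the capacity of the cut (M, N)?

34

Edges leaving {Depot, HubA, Y2, HubC, Y3, Jct3, Y1}: Depot→Jct2 (8), Y3→Port (12), Jct3→Port (10), Y1→Port (4).
Cut capacity = 8 + 12 + 10 + 4 = 34.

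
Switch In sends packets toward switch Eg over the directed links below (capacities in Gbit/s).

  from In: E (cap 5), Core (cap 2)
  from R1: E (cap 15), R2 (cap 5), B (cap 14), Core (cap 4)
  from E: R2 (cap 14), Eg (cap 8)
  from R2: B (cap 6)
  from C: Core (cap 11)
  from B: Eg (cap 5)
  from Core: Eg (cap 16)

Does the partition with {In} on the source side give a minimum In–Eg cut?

Given cut capacity: 5 + 2 = 7.
Augment In→E→Eg: bottleneck 5, flow now 5.
Augment In→Core→Eg: bottleneck 2, flow now 7.
No augmenting path remains; maximum flow = 7.
Cut capacity 7 equals the max flow, so it is a minimum cut.

Yes — it is a minimum cut (capacity 7).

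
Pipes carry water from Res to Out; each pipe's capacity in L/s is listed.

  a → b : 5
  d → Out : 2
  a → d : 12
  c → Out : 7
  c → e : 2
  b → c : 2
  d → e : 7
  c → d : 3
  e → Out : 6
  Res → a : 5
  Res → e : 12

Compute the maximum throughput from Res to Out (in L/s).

Augment Res→e→Out: bottleneck 6, flow now 6.
Augment Res→a→d→Out: bottleneck 2, flow now 8.
Augment Res→a→b→c→Out: bottleneck 2, flow now 10.
No augmenting path remains; maximum flow = 10.
In the residual graph, reachable from Res: {Res, a, b, d, e}.
Min-cut edges: b→c (2), d→Out (2), e→Out (6); capacity 2 + 2 + 6 = 10.
This cut is saturated, so no flow can exceed 10.

10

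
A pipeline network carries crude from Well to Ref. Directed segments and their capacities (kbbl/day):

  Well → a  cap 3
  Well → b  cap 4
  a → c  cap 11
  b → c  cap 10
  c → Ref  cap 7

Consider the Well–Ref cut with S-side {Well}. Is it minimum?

Yes — it is a minimum cut (capacity 7).

Given cut capacity: 3 + 4 = 7.
Augment Well→a→c→Ref: bottleneck 3, flow now 3.
Augment Well→b→c→Ref: bottleneck 4, flow now 7.
No augmenting path remains; maximum flow = 7.
Cut capacity 7 equals the max flow, so it is a minimum cut.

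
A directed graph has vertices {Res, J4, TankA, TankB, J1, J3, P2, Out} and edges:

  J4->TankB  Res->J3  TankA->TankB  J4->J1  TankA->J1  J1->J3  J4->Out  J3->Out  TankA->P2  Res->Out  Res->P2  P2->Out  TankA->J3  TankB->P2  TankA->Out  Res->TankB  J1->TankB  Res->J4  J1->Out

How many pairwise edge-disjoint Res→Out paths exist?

Assign every edge capacity 1; by Menger, the answer equals the max flow.
Path Res→Out (+1); total 1.
Path Res→J4→Out (+1); total 2.
Path Res→J3→Out (+1); total 3.
Path Res→P2→Out (+1); total 4.
No residual Res→Out path; max flow = 4.
Certifying cut of size 4: {P2→Out, Res→J3, Res→J4, Res→Out}.

4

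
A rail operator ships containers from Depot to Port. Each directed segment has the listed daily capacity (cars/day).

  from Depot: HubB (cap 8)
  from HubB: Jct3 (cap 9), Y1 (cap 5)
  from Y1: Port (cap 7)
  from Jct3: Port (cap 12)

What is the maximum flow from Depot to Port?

8

Augment Depot→HubB→Y1→Port: bottleneck 5, flow now 5.
Augment Depot→HubB→Jct3→Port: bottleneck 3, flow now 8.
No augmenting path remains; maximum flow = 8.
In the residual graph, reachable from Depot: {Depot}.
Min-cut edges: Depot→HubB (8); capacity 8 = 8.
This cut is saturated, so no flow can exceed 8.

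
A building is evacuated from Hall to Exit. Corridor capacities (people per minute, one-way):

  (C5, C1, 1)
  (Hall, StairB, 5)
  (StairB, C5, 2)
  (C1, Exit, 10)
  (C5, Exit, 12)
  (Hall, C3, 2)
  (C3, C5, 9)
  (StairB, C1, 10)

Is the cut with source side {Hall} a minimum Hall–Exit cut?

Given cut capacity: 5 + 2 = 7.
Augment Hall→StairB→C5→Exit: bottleneck 2, flow now 2.
Augment Hall→StairB→C1→Exit: bottleneck 3, flow now 5.
Augment Hall→C3→C5→Exit: bottleneck 2, flow now 7.
No augmenting path remains; maximum flow = 7.
Cut capacity 7 equals the max flow, so it is a minimum cut.

Yes — it is a minimum cut (capacity 7).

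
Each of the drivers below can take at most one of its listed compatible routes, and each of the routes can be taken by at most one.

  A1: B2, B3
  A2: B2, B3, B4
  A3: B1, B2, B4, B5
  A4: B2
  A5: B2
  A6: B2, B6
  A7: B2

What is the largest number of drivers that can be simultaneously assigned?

5

Unit-capacity flow: source→left, listed edges, right→sink; max matching = max flow.
Augmenting path A1→B2 (+1); matched 1.
Augmenting path A2→B3 (+1); matched 2.
Augmenting path A3→B1 (+1); matched 3.
Augmenting path A6→B6 (+1); matched 4.
Augmenting path A4→B2→A1→B3→A2→B4 (+1); matched 5.
No augmenting path remains; maximum matching = 5.
König certificate: {A1, A2, A3, A6, B2} is a vertex cover of size 5 (every listed pair touches it), so no matching can be larger.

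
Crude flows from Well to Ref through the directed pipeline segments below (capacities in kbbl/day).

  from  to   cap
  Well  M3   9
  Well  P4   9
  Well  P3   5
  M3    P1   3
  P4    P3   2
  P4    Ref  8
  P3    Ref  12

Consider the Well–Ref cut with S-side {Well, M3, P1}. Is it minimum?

Given cut capacity: 9 + 5 = 14.
Augment Well→P4→Ref: bottleneck 8, flow now 8.
Augment Well→P3→Ref: bottleneck 5, flow now 13.
Augment Well→P4→P3→Ref: bottleneck 1, flow now 14.
No augmenting path remains; maximum flow = 14.
Cut capacity 14 equals the max flow, so it is a minimum cut.

Yes — it is a minimum cut (capacity 14).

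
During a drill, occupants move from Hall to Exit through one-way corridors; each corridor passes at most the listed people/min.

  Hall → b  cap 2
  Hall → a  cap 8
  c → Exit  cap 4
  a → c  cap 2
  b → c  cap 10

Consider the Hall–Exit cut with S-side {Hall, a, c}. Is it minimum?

Given cut capacity: 2 + 4 = 6.
Augment Hall→a→c→Exit: bottleneck 2, flow now 2.
Augment Hall→b→c→Exit: bottleneck 2, flow now 4.
No augmenting path remains; maximum flow = 4.
In the residual graph, reachable from Hall: {Hall, a}.
Min-cut edges: Hall→b (2), a→c (2); capacity 2 + 2 = 4.
Cut capacity 6 exceeds the max flow 4, so it is not minimum.

No — its capacity is 6, but the minimum cut has capacity 4.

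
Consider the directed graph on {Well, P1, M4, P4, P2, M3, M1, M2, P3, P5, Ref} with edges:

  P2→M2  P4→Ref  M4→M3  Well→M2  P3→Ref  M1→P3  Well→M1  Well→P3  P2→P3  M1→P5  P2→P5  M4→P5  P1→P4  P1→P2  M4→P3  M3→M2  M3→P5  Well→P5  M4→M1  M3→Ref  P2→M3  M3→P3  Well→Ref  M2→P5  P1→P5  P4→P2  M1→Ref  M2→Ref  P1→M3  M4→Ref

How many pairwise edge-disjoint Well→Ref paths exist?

Assign every edge capacity 1; by Menger, the answer equals the max flow.
Path Well→Ref (+1); total 1.
Path Well→M1→Ref (+1); total 2.
Path Well→M2→Ref (+1); total 3.
Path Well→P3→Ref (+1); total 4.
No residual Well→Ref path; max flow = 4.
Certifying cut of size 4: {Well→M1, Well→M2, Well→P3, Well→Ref}.

4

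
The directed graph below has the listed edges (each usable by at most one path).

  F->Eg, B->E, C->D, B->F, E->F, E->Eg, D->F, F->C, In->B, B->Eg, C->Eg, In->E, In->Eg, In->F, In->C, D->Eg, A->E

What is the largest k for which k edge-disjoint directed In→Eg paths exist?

5

Assign every edge capacity 1; by Menger, the answer equals the max flow.
Path In→Eg (+1); total 1.
Path In→B→Eg (+1); total 2.
Path In→C→Eg (+1); total 3.
Path In→E→Eg (+1); total 4.
Path In→F→Eg (+1); total 5.
No residual In→Eg path; max flow = 5.
Certifying cut of size 5: {In→B, In→C, In→E, In→Eg, In→F}.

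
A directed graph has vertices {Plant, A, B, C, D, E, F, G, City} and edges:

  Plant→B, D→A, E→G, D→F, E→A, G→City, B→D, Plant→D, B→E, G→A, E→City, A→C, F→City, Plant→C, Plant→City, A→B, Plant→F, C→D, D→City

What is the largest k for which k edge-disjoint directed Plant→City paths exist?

4

Assign every edge capacity 1; by Menger, the answer equals the max flow.
Path Plant→City (+1); total 1.
Path Plant→D→City (+1); total 2.
Path Plant→F→City (+1); total 3.
Path Plant→B→E→City (+1); total 4.
No residual Plant→City path; max flow = 4.
Certifying cut of size 4: {B→E, D→City, F→City, Plant→City}.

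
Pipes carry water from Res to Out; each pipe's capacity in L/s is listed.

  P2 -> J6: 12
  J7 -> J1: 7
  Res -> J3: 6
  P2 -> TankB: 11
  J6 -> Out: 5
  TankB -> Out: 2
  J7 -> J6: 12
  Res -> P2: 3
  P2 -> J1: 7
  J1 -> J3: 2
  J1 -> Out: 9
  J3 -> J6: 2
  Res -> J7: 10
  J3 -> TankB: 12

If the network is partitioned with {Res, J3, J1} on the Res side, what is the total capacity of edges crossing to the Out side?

Edges leaving {Res, J3, J1}: Res→P2 (3), Res→J7 (10), J3→TankB (12), J3→J6 (2), J1→Out (9).
Cut capacity = 3 + 10 + 12 + 2 + 9 = 36.

36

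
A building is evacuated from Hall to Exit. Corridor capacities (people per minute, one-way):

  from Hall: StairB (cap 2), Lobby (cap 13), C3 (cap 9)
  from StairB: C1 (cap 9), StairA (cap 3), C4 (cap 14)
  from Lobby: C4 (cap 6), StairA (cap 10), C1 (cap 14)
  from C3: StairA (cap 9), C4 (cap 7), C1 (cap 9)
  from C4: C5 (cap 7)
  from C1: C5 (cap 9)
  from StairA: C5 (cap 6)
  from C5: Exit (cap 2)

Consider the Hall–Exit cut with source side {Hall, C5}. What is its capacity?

26

Edges leaving {Hall, C5}: Hall→StairB (2), Hall→Lobby (13), Hall→C3 (9), C5→Exit (2).
Cut capacity = 2 + 13 + 9 + 2 = 26.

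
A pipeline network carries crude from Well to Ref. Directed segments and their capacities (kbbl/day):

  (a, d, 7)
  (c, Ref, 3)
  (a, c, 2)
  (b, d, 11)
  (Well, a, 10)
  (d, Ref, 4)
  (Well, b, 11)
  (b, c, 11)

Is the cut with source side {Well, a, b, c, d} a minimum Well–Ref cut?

Yes — it is a minimum cut (capacity 7).

Given cut capacity: 3 + 4 = 7.
Augment Well→a→c→Ref: bottleneck 2, flow now 2.
Augment Well→a→d→Ref: bottleneck 4, flow now 6.
Augment Well→b→c→Ref: bottleneck 1, flow now 7.
No augmenting path remains; maximum flow = 7.
Cut capacity 7 equals the max flow, so it is a minimum cut.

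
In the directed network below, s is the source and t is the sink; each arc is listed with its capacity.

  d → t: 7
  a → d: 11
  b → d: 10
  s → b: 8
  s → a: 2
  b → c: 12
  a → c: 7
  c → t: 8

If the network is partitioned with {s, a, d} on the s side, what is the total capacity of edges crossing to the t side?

Edges leaving {s, a, d}: s→b (8), a→c (7), d→t (7).
Cut capacity = 8 + 7 + 7 = 22.

22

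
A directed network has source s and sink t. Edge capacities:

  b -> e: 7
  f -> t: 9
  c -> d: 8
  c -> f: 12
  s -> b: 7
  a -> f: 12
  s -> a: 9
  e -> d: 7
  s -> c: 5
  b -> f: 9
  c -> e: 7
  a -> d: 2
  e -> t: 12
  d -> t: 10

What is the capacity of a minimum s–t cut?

21

Augment s→a→d→t: bottleneck 2, flow now 2.
Augment s→a→f→t: bottleneck 7, flow now 9.
Augment s→b→e→t: bottleneck 7, flow now 16.
Augment s→c→d→t: bottleneck 5, flow now 21.
No augmenting path remains; maximum flow = 21.
By max-flow min-cut, the minimum cut capacity equals the max flow.
In the residual graph, reachable from s: {s}.
Min-cut edges: s→a (9), s→b (7), s→c (5); capacity 9 + 7 + 5 = 21.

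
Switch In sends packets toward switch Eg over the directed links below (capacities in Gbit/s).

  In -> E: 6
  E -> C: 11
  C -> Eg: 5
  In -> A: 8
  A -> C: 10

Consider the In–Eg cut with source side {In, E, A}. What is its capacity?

21

Edges leaving {In, E, A}: E→C (11), A→C (10).
Cut capacity = 11 + 10 = 21.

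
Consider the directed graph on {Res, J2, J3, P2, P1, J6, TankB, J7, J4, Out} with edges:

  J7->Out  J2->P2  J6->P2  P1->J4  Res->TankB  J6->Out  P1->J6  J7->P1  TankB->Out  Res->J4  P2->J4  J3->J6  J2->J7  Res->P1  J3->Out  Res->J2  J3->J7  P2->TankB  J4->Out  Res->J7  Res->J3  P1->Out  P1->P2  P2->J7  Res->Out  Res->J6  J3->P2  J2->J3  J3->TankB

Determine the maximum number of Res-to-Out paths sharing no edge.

Assign every edge capacity 1; by Menger, the answer equals the max flow.
Path Res→Out (+1); total 1.
Path Res→J3→Out (+1); total 2.
Path Res→P1→Out (+1); total 3.
Path Res→J6→Out (+1); total 4.
Path Res→TankB→Out (+1); total 5.
Path Res→J7→Out (+1); total 6.
Path Res→J4→Out (+1); total 7.
No residual Res→Out path; max flow = 7.
Certifying cut of size 7: {J3→Out, J4→Out, J6→Out, J7→Out, P1→Out, Res→Out, TankB→Out}.

7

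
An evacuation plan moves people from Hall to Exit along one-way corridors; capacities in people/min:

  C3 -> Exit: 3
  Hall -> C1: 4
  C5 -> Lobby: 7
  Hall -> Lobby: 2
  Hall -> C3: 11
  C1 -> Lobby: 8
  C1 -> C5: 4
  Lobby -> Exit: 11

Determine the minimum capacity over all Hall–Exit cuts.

Augment Hall→C3→Exit: bottleneck 3, flow now 3.
Augment Hall→Lobby→Exit: bottleneck 2, flow now 5.
Augment Hall→C1→Lobby→Exit: bottleneck 4, flow now 9.
No augmenting path remains; maximum flow = 9.
By max-flow min-cut, the minimum cut capacity equals the max flow.
In the residual graph, reachable from Hall: {Hall, C3}.
Min-cut edges: Hall→C1 (4), Hall→Lobby (2), C3→Exit (3); capacity 4 + 2 + 3 = 9.

9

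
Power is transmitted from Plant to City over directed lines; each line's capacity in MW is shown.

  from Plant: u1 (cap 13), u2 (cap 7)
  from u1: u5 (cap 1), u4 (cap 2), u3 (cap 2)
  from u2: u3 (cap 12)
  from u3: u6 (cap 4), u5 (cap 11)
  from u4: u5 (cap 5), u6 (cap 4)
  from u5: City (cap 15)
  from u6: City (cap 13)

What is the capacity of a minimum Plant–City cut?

Augment Plant→u1→u5→City: bottleneck 1, flow now 1.
Augment Plant→u1→u3→u5→City: bottleneck 2, flow now 3.
Augment Plant→u1→u4→u5→City: bottleneck 2, flow now 5.
Augment Plant→u2→u3→u5→City: bottleneck 7, flow now 12.
No augmenting path remains; maximum flow = 12.
By max-flow min-cut, the minimum cut capacity equals the max flow.
In the residual graph, reachable from Plant: {Plant, u1}.
Min-cut edges: Plant→u2 (7), u1→u3 (2), u1→u4 (2), u1→u5 (1); capacity 7 + 2 + 2 + 1 = 12.

12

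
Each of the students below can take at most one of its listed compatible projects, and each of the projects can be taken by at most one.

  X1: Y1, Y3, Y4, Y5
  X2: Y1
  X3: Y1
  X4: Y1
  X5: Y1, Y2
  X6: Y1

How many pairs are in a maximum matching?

3

Unit-capacity flow: source→left, listed edges, right→sink; max matching = max flow.
Augmenting path X1→Y1 (+1); matched 1.
Augmenting path X5→Y2 (+1); matched 2.
Augmenting path X2→Y1→X1→Y3 (+1); matched 3.
No augmenting path remains; maximum matching = 3.
König certificate: {X1, X5, Y1} is a vertex cover of size 3 (every listed pair touches it), so no matching can be larger.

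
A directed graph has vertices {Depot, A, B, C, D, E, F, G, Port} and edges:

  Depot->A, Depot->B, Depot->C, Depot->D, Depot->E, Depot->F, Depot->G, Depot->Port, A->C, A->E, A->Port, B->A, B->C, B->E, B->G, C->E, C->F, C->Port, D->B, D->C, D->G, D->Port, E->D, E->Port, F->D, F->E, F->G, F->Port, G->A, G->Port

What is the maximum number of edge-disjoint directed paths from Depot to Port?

Assign every edge capacity 1; by Menger, the answer equals the max flow.
Path Depot→Port (+1); total 1.
Path Depot→A→Port (+1); total 2.
Path Depot→C→Port (+1); total 3.
Path Depot→D→Port (+1); total 4.
Path Depot→E→Port (+1); total 5.
Path Depot→F→Port (+1); total 6.
Path Depot→G→Port (+1); total 7.
No residual Depot→Port path; max flow = 7.
Certifying cut of size 7: {A→Port, C→Port, D→Port, Depot→Port, E→Port, F→Port, G→Port}.

7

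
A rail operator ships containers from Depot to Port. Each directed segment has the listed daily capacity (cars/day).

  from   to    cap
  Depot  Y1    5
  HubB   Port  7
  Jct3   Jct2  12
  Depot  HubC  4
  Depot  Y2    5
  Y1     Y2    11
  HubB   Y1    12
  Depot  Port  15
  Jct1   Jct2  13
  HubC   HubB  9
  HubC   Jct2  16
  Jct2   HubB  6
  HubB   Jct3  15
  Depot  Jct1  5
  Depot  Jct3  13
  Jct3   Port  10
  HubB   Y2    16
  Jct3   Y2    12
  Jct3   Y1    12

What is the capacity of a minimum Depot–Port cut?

32

Augment Depot→Port: bottleneck 15, flow now 15.
Augment Depot→Jct3→Port: bottleneck 10, flow now 25.
Augment Depot→HubC→HubB→Port: bottleneck 4, flow now 29.
Augment Depot→Jct1→Jct2→HubB→Port: bottleneck 3, flow now 32.
No augmenting path remains; maximum flow = 32.
By max-flow min-cut, the minimum cut capacity equals the max flow.
In the residual graph, reachable from Depot: {Depot, HubC, HubB, Jct1, Jct3, Jct2, Y1, Y2}.
Min-cut edges: Depot→Port (15), HubB→Port (7), Jct3→Port (10); capacity 15 + 7 + 10 = 32.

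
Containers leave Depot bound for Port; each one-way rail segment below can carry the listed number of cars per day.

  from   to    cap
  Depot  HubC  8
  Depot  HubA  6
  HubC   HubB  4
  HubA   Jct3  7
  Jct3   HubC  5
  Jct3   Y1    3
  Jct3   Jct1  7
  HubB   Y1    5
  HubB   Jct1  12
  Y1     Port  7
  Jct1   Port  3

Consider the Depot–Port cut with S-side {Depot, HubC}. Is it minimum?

Yes — it is a minimum cut (capacity 10).

Given cut capacity: 6 + 4 = 10.
Augment Depot→HubC→HubB→Y1→Port: bottleneck 4, flow now 4.
Augment Depot→HubA→Jct3→Y1→Port: bottleneck 3, flow now 7.
Augment Depot→HubA→Jct3→Jct1→Port: bottleneck 3, flow now 10.
No augmenting path remains; maximum flow = 10.
Cut capacity 10 equals the max flow, so it is a minimum cut.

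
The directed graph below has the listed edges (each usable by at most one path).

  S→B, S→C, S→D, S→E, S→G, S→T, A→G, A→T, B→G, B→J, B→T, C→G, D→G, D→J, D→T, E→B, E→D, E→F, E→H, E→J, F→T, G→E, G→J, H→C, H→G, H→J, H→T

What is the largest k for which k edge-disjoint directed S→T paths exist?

5

Assign every edge capacity 1; by Menger, the answer equals the max flow.
Path S→T (+1); total 1.
Path S→B→T (+1); total 2.
Path S→D→T (+1); total 3.
Path S→E→F→T (+1); total 4.
Path S→G→E→H→T (+1); total 5.
No residual S→T path; max flow = 5.
Certifying cut of size 5: {G→E, S→B, S→D, S→E, S→T}.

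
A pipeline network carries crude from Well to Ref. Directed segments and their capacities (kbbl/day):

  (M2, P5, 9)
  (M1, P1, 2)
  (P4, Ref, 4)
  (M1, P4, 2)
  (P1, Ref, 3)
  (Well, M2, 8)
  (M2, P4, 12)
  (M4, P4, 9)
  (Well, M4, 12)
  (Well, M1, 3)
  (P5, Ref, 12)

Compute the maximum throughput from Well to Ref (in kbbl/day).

Augment Well→M2→P5→Ref: bottleneck 8, flow now 8.
Augment Well→M4→P4→Ref: bottleneck 4, flow now 12.
Augment Well→M1→P1→Ref: bottleneck 2, flow now 14.
No augmenting path remains; maximum flow = 14.
In the residual graph, reachable from Well: {Well, M4, M1, P4}.
Min-cut edges: Well→M2 (8), M1→P1 (2), P4→Ref (4); capacity 8 + 2 + 4 = 14.
This cut is saturated, so no flow can exceed 14.

14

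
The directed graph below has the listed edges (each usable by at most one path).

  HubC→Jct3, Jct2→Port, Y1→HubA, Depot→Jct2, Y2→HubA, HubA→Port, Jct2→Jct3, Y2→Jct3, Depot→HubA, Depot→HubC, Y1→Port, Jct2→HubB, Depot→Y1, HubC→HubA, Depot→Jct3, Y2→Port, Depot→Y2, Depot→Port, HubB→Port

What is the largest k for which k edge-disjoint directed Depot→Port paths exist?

Assign every edge capacity 1; by Menger, the answer equals the max flow.
Path Depot→Port (+1); total 1.
Path Depot→Jct2→Port (+1); total 2.
Path Depot→Y2→Port (+1); total 3.
Path Depot→Y1→Port (+1); total 4.
Path Depot→HubA→Port (+1); total 5.
No residual Depot→Port path; max flow = 5.
Certifying cut of size 5: {Depot→Jct2, Depot→Port, Depot→Y1, Depot→Y2, HubA→Port}.

5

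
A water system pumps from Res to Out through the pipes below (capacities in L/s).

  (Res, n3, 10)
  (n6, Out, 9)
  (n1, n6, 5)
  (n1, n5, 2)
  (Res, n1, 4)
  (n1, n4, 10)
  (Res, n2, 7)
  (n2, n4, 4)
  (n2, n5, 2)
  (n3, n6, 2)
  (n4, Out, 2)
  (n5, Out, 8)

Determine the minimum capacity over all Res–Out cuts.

10

Augment Res→n1→n4→Out: bottleneck 2, flow now 2.
Augment Res→n1→n5→Out: bottleneck 2, flow now 4.
Augment Res→n2→n5→Out: bottleneck 2, flow now 6.
Augment Res→n3→n6→Out: bottleneck 2, flow now 8.
Augment Res→n2→n4→n1→n6→Out: bottleneck 2, flow now 10. (uses reverse residual edge)
No augmenting path remains; maximum flow = 10.
By max-flow min-cut, the minimum cut capacity equals the max flow.
In the residual graph, reachable from Res: {Res, n2, n3, n4}.
Min-cut edges: Res→n1 (4), n2→n5 (2), n3→n6 (2), n4→Out (2); capacity 4 + 2 + 2 + 2 = 10.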